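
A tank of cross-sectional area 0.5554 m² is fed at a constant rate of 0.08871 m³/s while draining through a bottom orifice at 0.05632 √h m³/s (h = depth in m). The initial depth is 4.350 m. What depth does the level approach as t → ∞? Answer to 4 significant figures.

Level balance: A dh/dt = 0.08871 − 0.05632 √h. Setting dh/dt = 0:
Q_in = 0.05632 √h_ss ⇒ √h_ss = 0.08871/0.05632 = 1.57511.
h_ss = 1.57511² = 2.48096 m. (Since h₀ = 4.350 m > h_ss, the level will fall toward this value.)

2.481 m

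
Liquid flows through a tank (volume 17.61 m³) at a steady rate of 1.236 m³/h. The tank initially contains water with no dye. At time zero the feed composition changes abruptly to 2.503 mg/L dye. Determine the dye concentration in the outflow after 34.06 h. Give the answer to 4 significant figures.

2.274 mg/L

Mass balance on the solute (V constant): V dC/dt = Q(C_in − C).
So dC/dt = (C_in − C)/τ with τ = V/Q = 17.61/1.236 = 14.2476 h.
Integrating: C(t) = C_in + (C₀ − C_in) e^(−t/τ).
C(34.06) = 2.503 + (0 − 2.503)·e^(−34.06/14.2476) = 2.503 + (-2.50300)·0.0915763 = 2.27378 mg/L.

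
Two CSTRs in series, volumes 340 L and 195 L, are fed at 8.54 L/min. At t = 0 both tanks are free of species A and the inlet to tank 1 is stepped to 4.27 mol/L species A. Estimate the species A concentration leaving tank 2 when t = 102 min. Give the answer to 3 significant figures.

Time constants: τᵢ = Vᵢ/Q for each well-mixed tank.
τ₁ = 340/8.54 = 39.813 min; τ₂ = 195/8.54 = 22.834 min.
Solving the cascade with C₁(0)=C₂(0)=0 gives C₂(t) = C_in[1 − (τ₁ e^(−t/τ₁) − τ₂ e^(−t/τ₂))/(τ₁ − τ₂)].
At t = 102: e^(−t/τ₁) = 0.077150, e^(−t/τ₂) = 0.011481.
C₂ = 4.27·[1 − (39.813·0.077150 − 22.834·0.011481)/(16.979)] = 4.27·0.83454 = 3.5635 mol/L.

3.56 mol/L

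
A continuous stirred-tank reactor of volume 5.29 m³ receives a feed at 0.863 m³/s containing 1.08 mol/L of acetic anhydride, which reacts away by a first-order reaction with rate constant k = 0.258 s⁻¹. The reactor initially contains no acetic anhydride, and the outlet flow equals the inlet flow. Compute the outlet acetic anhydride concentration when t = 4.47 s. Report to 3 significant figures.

0.355 mol/L

Species balance: V dC/dt = Q C_in − Q C − k V C.
This is linear with rate a = Q/V + k = 0.42114 s⁻¹.
C_ss = Q C_in/(Q + kV) = 0.41836 mol/L; C(t) = C_ss + (C₀ − C_ss) e^(−a t).
C(4.47) = 0.41836 + (-0.41836)·e^(−0.42114·4.47) = 0.41836 + (-0.41836)·0.15221 = 0.35468 mol/L.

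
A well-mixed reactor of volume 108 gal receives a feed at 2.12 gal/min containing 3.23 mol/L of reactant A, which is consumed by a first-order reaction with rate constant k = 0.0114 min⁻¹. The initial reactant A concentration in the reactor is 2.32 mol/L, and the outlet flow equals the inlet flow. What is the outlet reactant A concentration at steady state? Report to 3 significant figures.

2.04 mol/L

V dC/dt = Q(C_in − C) − k V C.
At steady state: 0 = Q C_in − (Q + kV) C_ss, so C_ss = Q C_in/(Q + kV).
C_ss = 2.12·3.23/(2.12 + 0.0114·108) = 6.8476/3.3512 = 2.0433 mol/L.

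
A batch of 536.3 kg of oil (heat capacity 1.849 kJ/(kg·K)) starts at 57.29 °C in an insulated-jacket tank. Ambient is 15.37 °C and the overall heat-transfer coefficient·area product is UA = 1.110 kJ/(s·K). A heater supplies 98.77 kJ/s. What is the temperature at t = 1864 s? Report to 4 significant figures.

98.51 °C

Unsteady energy balance on the tank contents: M c_p dT/dt = −UA(T − T_amb) + Q̇.
dT/dt = (T_ss − T)/τ with T_ss = T_amb + Q̇/UA = 15.37 + 98.77/1.110 = 104.352 °C, τ = M c_p/UA = 536.3·1.849/1.110 = 893.350 s.
Solution: T(t) = T_ss + (T₀ − T_ss) e^(−t/τ).
T(1864) = 104.352 + (-47.0620)·0.124117 = 98.5108 °C.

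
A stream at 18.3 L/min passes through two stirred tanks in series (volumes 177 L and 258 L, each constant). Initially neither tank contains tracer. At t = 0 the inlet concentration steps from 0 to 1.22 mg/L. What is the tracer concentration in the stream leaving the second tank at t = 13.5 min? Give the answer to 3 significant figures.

Each tank obeys Vᵢ dCᵢ/dt = Q(Cᵢ₋₁ − Cᵢ), so τᵢ = Vᵢ/Q.
τ₁ = 177/18.3 = 9.6721 min; τ₂ = 258/18.3 = 14.098 min.
Tank 1: C₁ = C_in(1 − e^(−t/τ₁)). Tank 2 (τ₁ ≠ τ₂): C₂ = C_in[1 − (τ₁ e^(−t/τ₁) − τ₂ e^(−t/τ₂))/(τ₁ − τ₂)].
At t = 13.5: e^(−t/τ₁) = 0.24764, e^(−t/τ₂) = 0.38383.
C₂ = 1.22·[1 − (9.6721·0.24764 − 14.098·0.38383)/(-4.4262)] = 1.22·0.31858 = 0.38867 mg/L.

0.389 mg/L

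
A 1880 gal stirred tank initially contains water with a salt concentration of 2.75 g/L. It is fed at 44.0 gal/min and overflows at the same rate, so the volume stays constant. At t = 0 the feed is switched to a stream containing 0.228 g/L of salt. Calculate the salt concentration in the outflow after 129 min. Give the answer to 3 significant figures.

Species balance on the tank: V dC/dt = Q(C_in − C).
Time constant τ = V/Q = 1880/44.0 = 42.727 min.
Solution: C(t) = C_in + (C₀ − C_in) e^(−t/τ).
C(129) = 0.228 + (2.75 − 0.228)·e^(−129/42.727) = 0.228 + (2.5220)·0.048843 = 0.35118 g/L.

0.351 g/L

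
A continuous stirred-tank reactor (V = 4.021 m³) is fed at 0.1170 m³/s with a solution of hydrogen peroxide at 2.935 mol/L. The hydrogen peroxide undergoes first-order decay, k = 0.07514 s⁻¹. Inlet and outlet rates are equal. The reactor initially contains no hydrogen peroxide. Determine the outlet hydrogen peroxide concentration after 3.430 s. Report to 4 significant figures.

0.2463 mol/L

Species balance: V dC/dt = Q C_in − Q C − k V C.
This is linear with rate a = Q/V + k = 0.104237 s⁻¹.
C_ss = Q C_in/(Q + kV) = 0.819289 mol/L; C(t) = C_ss + (C₀ − C_ss) e^(−a t).
C(3.430) = 0.819289 + (-0.819289)·e^(−0.104237·3.430) = 0.819289 + (-0.819289)·0.699399 = 0.246279 mol/L.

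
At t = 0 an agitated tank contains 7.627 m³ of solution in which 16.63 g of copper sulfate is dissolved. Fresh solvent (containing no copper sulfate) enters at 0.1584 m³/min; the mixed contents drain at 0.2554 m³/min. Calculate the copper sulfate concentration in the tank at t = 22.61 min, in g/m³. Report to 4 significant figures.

Total volume: dV/dt = Q_in − Q_out = -0.0970000 m³/min, so V(t) = 7.627 − 0.0970000 t and V(22.61) = 5.43383 m³.
Solute balance: dm/dt = 0 − Q_out C = −Q_out m/V(t).
Separate: dm/m = −Q_out dt/V(t) ⇒ ln(m/m₀) = −(Q_out/(Q_in−Q_out)) ln(V/V₀).
m = m₀ (V₀/V)^(Q_out/(Q_in−Q_out)) = 16.63 × (7.627/5.43383)^(-2.63299) = 6.81068 g.
C = m/V = 6.81068/5.43383 = 1.25339 g/m³.

1.253 g/m³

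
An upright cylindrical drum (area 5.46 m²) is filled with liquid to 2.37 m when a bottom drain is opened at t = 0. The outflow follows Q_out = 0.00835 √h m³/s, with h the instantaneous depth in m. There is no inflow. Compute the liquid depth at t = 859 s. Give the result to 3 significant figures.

0.779 m

A dh/dt = −Q_out = −0.00835 √h.
∫ h^(−1/2) dh = −(0.00835/A) ∫ dt, giving 2√h = 2√h₀ − (0.00835/A) t.
√h = √2.37 − 0.00835·859/(2·5.46) = 1.5395 − 0.65684 = 0.88264.
h = 0.88264² = 0.77906 m.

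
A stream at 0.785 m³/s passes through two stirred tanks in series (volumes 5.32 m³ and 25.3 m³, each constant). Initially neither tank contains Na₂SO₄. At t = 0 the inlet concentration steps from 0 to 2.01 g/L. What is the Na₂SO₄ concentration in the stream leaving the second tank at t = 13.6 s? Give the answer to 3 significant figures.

0.413 g/L

Time constants: τᵢ = Vᵢ/Q for each well-mixed tank.
τ₁ = 5.32/0.785 = 6.7771 s; τ₂ = 25.3/0.785 = 32.229 s.
Solving the cascade with C₁(0)=C₂(0)=0 gives C₂(t) = C_in[1 − (τ₁ e^(−t/τ₁) − τ₂ e^(−t/τ₂))/(τ₁ − τ₂)].
At t = 13.6: e^(−t/τ₁) = 0.13442, e^(−t/τ₂) = 0.65575.
C₂ = 2.01·[1 − (6.7771·0.13442 − 32.229·0.65575)/(-25.452)] = 2.01·0.20544 = 0.41293 g/L.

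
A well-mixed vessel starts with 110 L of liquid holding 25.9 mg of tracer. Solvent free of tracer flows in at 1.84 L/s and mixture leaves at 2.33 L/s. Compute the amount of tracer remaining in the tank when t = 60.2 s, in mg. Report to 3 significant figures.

Total volume: dV/dt = Q_in − Q_out = -0.49000 L/s, so V(t) = 110 − 0.49000 t and V(60.2) = 80.502 L.
No tracer enters, so dm/dt = −Q_out · (m/V).
Separate: dm/m = −Q_out dt/V(t) ⇒ ln(m/m₀) = −(Q_out/(Q_in−Q_out)) ln(V/V₀).
m = m₀ (V₀/V)^(Q_out/(Q_in−Q_out)) = 25.9 × (110/80.502)^(-4.7551) = 5.8691 mg.

5.87 mg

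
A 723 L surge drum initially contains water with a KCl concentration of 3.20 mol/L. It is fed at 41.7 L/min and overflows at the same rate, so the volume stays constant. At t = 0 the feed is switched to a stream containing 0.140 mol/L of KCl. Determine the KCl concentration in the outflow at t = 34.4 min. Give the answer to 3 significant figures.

0.561 mol/L

Species balance on the tank: V dC/dt = Q(C_in − C).
Time constant τ = V/Q = 723/41.7 = 17.338 min.
Integrating: C(t) = C_in + (C₀ − C_in) e^(−t/τ).
C(34.4) = 0.140 + (3.20 − 0.140)·e^(−34.4/17.338) = 0.140 + (3.0600)·0.13751 = 0.56078 mol/L.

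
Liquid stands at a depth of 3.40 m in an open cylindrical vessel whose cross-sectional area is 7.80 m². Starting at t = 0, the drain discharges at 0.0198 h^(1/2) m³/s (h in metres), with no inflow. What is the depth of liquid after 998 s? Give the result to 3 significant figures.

With no inflow, A dh/dt = −0.0198 √h.
Separate and integrate: 2(√h − √h₀) = −(0.0198/A) t.
√h = √3.40 − 0.0198·998/(2·7.80) = 1.8439 − 1.2667 = 0.57722.
h = 0.57722² = 0.33318 m.

0.333 m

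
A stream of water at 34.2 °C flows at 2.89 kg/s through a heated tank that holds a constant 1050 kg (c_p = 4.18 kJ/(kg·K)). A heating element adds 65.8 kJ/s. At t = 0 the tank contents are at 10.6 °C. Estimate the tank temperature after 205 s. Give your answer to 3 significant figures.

M c_p dT/dt = ṁ c_p (T_in − T) + Q̇.
τ = M/ṁ = 363.32 s; T_ss = T_in + Q̇/(ṁ c_p) = 34.2 + 65.8/(2.89·4.18) = 39.647 °C.
Integrating: T(t) = T_ss + (T₀ − T_ss) e^(−t/τ).
T(205) = 39.647 + (-29.047)·e^(−205/363.32) = 39.647 + (-29.047)·0.56879 = 23.125 °C.

23.1 °C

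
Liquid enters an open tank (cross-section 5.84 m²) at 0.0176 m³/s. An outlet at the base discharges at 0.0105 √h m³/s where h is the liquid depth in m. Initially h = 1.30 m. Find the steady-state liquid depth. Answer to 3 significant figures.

2.81 m

A dh/dt = Q_in − 0.0105 √h. Steady state requires inflow = outflow:
Q_in = 0.0105 √h_ss ⇒ √h_ss = 0.0176/0.0105 = 1.6762.
h_ss = 1.6762² = 2.8096 m. (Since h₀ = 1.30 m < h_ss, the level will rise toward this value.)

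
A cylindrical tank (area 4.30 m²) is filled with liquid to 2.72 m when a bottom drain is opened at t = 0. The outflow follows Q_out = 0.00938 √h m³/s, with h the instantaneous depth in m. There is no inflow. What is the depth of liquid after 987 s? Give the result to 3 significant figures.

0.328 m

With no inflow, A dh/dt = −0.00938 √h.
Separate and integrate: 2(√h − √h₀) = −(0.00938/A) t.
√h = √2.72 − 0.00938·987/(2·4.30) = 1.6492 − 1.0765 = 0.57272.
h = 0.57272² = 0.32801 m.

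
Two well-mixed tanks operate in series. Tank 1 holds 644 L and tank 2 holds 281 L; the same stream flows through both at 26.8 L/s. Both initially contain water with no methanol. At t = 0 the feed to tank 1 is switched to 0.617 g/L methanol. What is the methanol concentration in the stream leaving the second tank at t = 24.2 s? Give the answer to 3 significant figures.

Time constants: τᵢ = Vᵢ/Q for each well-mixed tank.
τ₁ = 644/26.8 = 24.030 s; τ₂ = 281/26.8 = 10.485 s.
Tank 1: C₁ = C_in(1 − e^(−t/τ₁)). Tank 2 (τ₁ ≠ τ₂): C₂ = C_in[1 − (τ₁ e^(−t/τ₁) − τ₂ e^(−t/τ₂))/(τ₁ − τ₂)].
At t = 24.2: e^(−t/τ₁) = 0.36528, e^(−t/τ₂) = 0.099456.
C₂ = 0.617·[1 − (24.030·0.36528 − 10.485·0.099456)/(13.545)] = 0.617·0.42894 = 0.26465 g/L.

0.265 g/L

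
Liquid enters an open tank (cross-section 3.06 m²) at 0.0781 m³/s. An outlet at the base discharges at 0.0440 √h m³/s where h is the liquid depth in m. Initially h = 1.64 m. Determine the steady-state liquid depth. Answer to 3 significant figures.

Level balance: A dh/dt = 0.0781 − 0.0440 √h. Setting dh/dt = 0:
Q_in = 0.0440 √h_ss ⇒ √h_ss = 0.0781/0.0440 = 1.7750.
h_ss = 1.7750² = 3.1506 m. (Since h₀ = 1.64 m < h_ss, the level will rise toward this value.)

3.15 m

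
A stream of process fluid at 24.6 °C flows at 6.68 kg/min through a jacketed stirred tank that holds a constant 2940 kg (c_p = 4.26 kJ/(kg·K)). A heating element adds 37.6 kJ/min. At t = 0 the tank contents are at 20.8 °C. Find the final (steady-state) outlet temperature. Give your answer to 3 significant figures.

Energy balance: M c_p dT/dt = ṁ c_p (T_in − T) + 37.6.
At steady state dT/dt = 0 ⇒ T_ss = T_in + Q̇/(ṁ c_p) = 24.6 + 37.6/(6.68·4.26) = 25.921 °C.

25.9 °C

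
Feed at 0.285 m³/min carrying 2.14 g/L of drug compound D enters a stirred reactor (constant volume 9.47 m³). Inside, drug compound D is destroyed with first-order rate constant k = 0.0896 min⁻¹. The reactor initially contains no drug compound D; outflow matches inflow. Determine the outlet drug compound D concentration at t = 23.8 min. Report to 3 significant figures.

0.507 g/L

Species balance: V dC/dt = Q C_in − Q C − k V C.
dC/dt = (Q/V) C_in − (Q/V + k) C; effective rate a = Q/V + k = 0.030095 + 0.0896 = 0.11970 min⁻¹.
C_ss = Q C_in/(Q + kV) = 0.53806 g/L; C(t) = C_ss + (C₀ − C_ss) e^(−a t).
C(23.8) = 0.53806 + (-0.53806)·e^(−0.11970·23.8) = 0.53806 + (-0.53806)·0.057917 = 0.50690 g/L.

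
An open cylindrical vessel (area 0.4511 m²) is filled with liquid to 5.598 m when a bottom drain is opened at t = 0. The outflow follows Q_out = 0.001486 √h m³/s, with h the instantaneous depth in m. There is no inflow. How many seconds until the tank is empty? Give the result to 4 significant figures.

A dh/dt = −Q_out = −0.001486 √h.
∫ h^(−1/2) dh = −(0.001486/A) ∫ dt, giving 2√h = 2√h₀ − (0.001486/A) t.
Set h = 0: 2√h₀ = (0.001486/A) t_empty ⇒ t_empty = 2A√h₀/0.001486.
t_empty = 2·0.4511·√5.598/0.001486 = 0.902200·2.36601/0.001486 = 1436.48 s.

1436 s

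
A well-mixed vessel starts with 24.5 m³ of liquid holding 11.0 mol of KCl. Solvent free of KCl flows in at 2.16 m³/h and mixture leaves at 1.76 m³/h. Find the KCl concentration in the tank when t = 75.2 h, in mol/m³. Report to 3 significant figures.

0.00594 mol/m³

Total volume: dV/dt = Q_in − Q_out = 0.40000 m³/h, so V(t) = 24.5 + 0.40000 t and V(75.2) = 54.580 m³.
Species balance (pure solvent in): dm/dt = −Q_out · m/V(t).
Separate: dm/m = −Q_out dt/V(t) ⇒ ln(m/m₀) = −(Q_out/(Q_in−Q_out)) ln(V/V₀).
m = m₀ (V₀/V)^(Q_out/(Q_in−Q_out)) = 11.0 × (24.5/54.580)^(4.4000) = 0.32417 mol.
C = m/V = 0.32417/54.580 = 0.0059394 mol/m³.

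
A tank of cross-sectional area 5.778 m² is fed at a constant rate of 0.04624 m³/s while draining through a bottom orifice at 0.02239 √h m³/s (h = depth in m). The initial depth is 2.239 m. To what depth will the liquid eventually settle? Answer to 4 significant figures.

4.265 m

Unsteady balance on liquid volume: A dh/dt = Q_in − 0.02239 √h. At steady state dh/dt = 0:
Q_in = 0.02239 √h_ss ⇒ √h_ss = 0.04624/0.02239 = 2.06521.
h_ss = 2.06521² = 4.26508 m. (Since h₀ = 2.239 m < h_ss, the level will rise toward this value.)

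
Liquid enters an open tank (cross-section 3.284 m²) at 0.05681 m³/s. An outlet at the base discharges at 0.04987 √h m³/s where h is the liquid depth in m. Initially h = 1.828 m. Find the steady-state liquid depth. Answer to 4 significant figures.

Mass balance (ρ constant): A dh/dt = Q_in − 0.04987 √h. At steady state dh/dt = 0:
Q_in = 0.04987 √h_ss ⇒ √h_ss = 0.05681/0.04987 = 1.13916.
h_ss = 1.13916² = 1.29769 m. (Since h₀ = 1.828 m > h_ss, the level will fall toward this value.)

1.298 m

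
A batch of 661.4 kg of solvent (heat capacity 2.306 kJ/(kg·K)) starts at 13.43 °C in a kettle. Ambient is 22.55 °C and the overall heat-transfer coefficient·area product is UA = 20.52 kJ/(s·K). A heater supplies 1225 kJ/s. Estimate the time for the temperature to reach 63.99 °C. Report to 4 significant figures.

98.62 s

Energy balance: M c_p dT/dt = −UA(T − T_amb) + Q̇.
τ = M c_p/UA = 74.3269 s; T_ss = T_amb + Q̇/UA = 22.55 + 1225/20.52 = 82.2479 °C.
T(t) = T_ss + (T₀ − T_ss)e^(−t/τ); set T = 63.99:
t = −τ ln[(T − T_ss)/(T₀ − T_ss)] = −74.3269 · ln(0.265307) = 98.6220 s.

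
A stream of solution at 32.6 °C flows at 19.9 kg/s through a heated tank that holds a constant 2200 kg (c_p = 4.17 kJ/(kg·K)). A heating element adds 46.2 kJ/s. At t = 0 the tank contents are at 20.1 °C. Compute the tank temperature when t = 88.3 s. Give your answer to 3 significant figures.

27.3 °C

M c_p dT/dt = ṁ c_p (T_in − T) + Q̇.
τ = M/ṁ = 110.55 s; T_ss = T_in + Q̇/(ṁ c_p) = 32.6 + 46.2/(19.9·4.17) = 33.157 °C.
Integrating: T(t) = T_ss + (T₀ − T_ss) e^(−t/τ).
T(88.3) = 33.157 + (-13.057)·e^(−88.3/110.55) = 33.157 + (-13.057)·0.44991 = 27.282 °C.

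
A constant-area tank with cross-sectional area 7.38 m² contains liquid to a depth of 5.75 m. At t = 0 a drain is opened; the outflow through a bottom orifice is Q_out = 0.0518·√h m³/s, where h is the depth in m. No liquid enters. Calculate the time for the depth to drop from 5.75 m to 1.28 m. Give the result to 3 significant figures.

361 s

With no inflow, A dh/dt = −0.0518 √h.
This is separable: 2 d(√h)/dt = −0.0518/A, so √h = √h₀ − (0.0518/(2A)) t.
t = 2A(√h₀ − √h)/0.0518 = 2·7.38·(√5.75 − √1.28)/0.0518
  = 14.760 × (2.3979 − 1.1314) / 0.0518 = 360.89 s.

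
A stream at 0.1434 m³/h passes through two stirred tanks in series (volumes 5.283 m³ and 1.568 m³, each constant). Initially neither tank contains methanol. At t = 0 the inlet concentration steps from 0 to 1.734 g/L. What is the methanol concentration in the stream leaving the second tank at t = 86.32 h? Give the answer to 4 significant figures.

1.497 g/L

Time constants: τᵢ = Vᵢ/Q for each well-mixed tank.
τ₁ = 5.283/0.1434 = 36.8410 h; τ₂ = 1.568/0.1434 = 10.9344 h.
Solving the cascade with C₁(0)=C₂(0)=0 gives C₂(t) = C_in[1 − (τ₁ e^(−t/τ₁) − τ₂ e^(−t/τ₂))/(τ₁ − τ₂)].
At t = 86.32: e^(−t/τ₁) = 0.0960351, e^(−t/τ₂) = 0.000372857.
C₂ = 1.734·[1 − (36.8410·0.0960351 − 10.9344·0.000372857)/(25.9066)] = 1.734·0.863588 = 1.49746 g/L.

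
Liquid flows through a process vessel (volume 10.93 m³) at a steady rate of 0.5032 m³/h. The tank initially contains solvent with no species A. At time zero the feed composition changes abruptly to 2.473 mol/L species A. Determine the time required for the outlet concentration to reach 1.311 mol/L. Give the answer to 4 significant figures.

16.41 h

Species balance: V dC/dt = Q(C_in − C) ⇒ τ = V/Q = 21.7210 h.
C(t) = C_in + (C₀ − C_in) e^(−t/τ). Set C = 1.311 and solve for t:
e^(−t/τ) = (C − C_in)/(C₀ − C_in) = (1.311 − 2.473)/(0 − 2.473) = 0.469875
t = −τ ln(…) = 21.7210 × 0.755289 = 16.4056 h.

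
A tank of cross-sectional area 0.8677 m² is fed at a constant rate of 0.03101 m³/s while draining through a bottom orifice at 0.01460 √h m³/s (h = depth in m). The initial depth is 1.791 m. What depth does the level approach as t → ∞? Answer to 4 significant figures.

Mass balance (ρ constant): A dh/dt = Q_in − 0.01460 √h. At steady state dh/dt = 0:
Q_in = 0.01460 √h_ss ⇒ √h_ss = 0.03101/0.01460 = 2.12397.
h_ss = 2.12397² = 4.51126 m. (Since h₀ = 1.791 m < h_ss, the level will rise toward this value.)

4.511 m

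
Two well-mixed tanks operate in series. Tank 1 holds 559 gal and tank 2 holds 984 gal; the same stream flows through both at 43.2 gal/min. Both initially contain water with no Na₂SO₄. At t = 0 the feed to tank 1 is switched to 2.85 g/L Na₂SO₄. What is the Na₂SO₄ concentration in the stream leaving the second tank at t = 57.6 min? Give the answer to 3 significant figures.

2.37 g/L

Species balance on tank i: dCᵢ/dt = (Cᵢ₋₁ − Cᵢ)/τᵢ with τᵢ = Vᵢ/Q.
τ₁ = 559/43.2 = 12.940 min; τ₂ = 984/43.2 = 22.778 min.
Solving the cascade with C₁(0)=C₂(0)=0 gives C₂(t) = C_in[1 − (τ₁ e^(−t/τ₁) − τ₂ e^(−t/τ₂))/(τ₁ − τ₂)].
At t = 57.6: e^(−t/τ₁) = 0.011662, e^(−t/τ₂) = 0.079756.
C₂ = 2.85·[1 − (12.940·0.011662 − 22.778·0.079756)/(-9.8380)] = 2.85·0.83068 = 2.3674 g/L.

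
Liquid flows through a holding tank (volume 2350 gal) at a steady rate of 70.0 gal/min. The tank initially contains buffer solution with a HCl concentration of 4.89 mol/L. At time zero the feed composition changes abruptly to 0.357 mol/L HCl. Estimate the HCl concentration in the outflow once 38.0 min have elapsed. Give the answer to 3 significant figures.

1.82 mol/L

Accumulation = in − out for the solute gives V dC/dt = Q(C_in − C).
So dC/dt = (C_in − C)/τ with τ = V/Q = 2350/70.0 = 33.571 min.
Integrating: C(t) = C_in + (C₀ − C_in) e^(−t/τ).
C(38.0) = 0.357 + (4.89 − 0.357)·e^(−38.0/33.571) = 0.357 + (4.5330)·0.32242 = 1.8185 mol/L.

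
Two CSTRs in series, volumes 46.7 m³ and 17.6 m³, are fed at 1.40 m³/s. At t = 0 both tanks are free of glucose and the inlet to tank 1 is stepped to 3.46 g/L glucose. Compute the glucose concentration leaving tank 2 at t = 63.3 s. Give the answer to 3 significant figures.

Species balance on tank i: dCᵢ/dt = (Cᵢ₋₁ − Cᵢ)/τᵢ with τᵢ = Vᵢ/Q.
τ₁ = 46.7/1.40 = 33.357 s; τ₂ = 17.6/1.40 = 12.571 s.
Solving the cascade with C₁(0)=C₂(0)=0 gives C₂(t) = C_in[1 − (τ₁ e^(−t/τ₁) − τ₂ e^(−t/τ₂))/(τ₁ − τ₂)].
At t = 63.3: e^(−t/τ₁) = 0.14992, e^(−t/τ₂) = 0.0065047.
C₂ = 3.46·[1 − (33.357·0.14992 − 12.571·0.0065047)/(20.786)] = 3.46·0.76334 = 2.6412 g/L.

2.64 g/L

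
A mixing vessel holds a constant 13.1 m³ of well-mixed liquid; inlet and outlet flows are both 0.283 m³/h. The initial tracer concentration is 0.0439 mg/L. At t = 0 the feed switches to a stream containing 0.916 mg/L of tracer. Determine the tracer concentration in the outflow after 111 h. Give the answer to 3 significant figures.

0.837 mg/L

Species balance on the tank: V dC/dt = Q(C_in − C).
Rewrite as dC/dt + C/τ = C_in/τ, τ = V/Q = 46.290 h.
Integrating: C(t) = C_in + (C₀ − C_in) e^(−t/τ).
C(111) = 0.916 + (0.0439 − 0.916)·e^(−111/46.290) = 0.916 + (-0.87210)·0.090905 = 0.83672 mg/L.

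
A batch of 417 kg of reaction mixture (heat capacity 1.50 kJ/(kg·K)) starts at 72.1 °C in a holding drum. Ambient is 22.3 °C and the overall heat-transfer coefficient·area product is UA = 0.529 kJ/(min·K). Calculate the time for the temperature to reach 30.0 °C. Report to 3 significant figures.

Lumped-capacitance energy balance: M c_p dT/dt = UA(T_amb − T).
τ = M c_p/UA = 1182.4 min; T_ss = T_amb = 22.300 °C.
T(t) = T_ss + (T₀ − T_ss)e^(−t/τ); set T = 30.0:
t = −τ ln[(T − T_ss)/(T₀ − T_ss)] = −1182.4 · ln(0.15462) = 2207.3 min.

2210 min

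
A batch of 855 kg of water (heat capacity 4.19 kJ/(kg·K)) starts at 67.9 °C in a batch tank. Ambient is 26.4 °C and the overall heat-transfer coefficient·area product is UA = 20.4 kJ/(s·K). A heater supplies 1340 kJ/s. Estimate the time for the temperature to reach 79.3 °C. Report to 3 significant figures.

Lumped-capacitance energy balance: M c_p dT/dt = UA(T_amb − T) + Q̇.
τ = M c_p/UA = 175.61 s; T_ss = T_amb + Q̇/UA = 26.4 + 1340/20.4 = 92.086 °C.
T(t) = T_ss + (T₀ − T_ss)e^(−t/τ); set T = 79.3:
t = −τ ln[(T − T_ss)/(T₀ − T_ss)] = −175.61 · ln(0.52866) = 111.94 s.

112 s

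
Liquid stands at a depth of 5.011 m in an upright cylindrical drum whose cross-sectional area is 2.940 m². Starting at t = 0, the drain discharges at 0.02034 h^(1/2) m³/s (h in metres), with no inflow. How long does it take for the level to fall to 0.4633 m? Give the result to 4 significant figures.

With no inflow, A dh/dt = −0.02034 √h.
This is separable: 2 d(√h)/dt = −0.02034/A, so √h = √h₀ − (0.02034/(2A)) t.
t = 2A(√h₀ − √h)/0.02034 = 2·2.940·(√5.011 − √0.4633)/0.02034
  = 5.88000 × (2.23853 − 0.680661) / 0.02034 = 450.356 s.

450.4 s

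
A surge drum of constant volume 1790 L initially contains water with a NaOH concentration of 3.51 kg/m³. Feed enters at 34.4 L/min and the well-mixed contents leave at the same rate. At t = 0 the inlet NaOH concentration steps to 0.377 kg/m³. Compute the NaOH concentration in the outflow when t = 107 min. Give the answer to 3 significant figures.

Mass balance on the solute (V constant): V dC/dt = Q(C_in − C).
Time constant τ = V/Q = 1790/34.4 = 52.035 min.
This is linear first-order; C(t) = C_in + (C₀ − C_in) e^(−t/τ).
C(107) = 0.377 + (3.51 − 0.377)·e^(−107/52.035) = 0.377 + (3.1330)·0.12792 = 0.77779 kg/m³.

0.778 kg/m³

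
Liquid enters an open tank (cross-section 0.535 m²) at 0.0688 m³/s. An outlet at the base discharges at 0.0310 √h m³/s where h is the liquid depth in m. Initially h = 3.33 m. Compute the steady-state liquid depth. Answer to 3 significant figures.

Level balance: A dh/dt = 0.0688 − 0.0310 √h. Setting dh/dt = 0:
Q_in = 0.0310 √h_ss ⇒ √h_ss = 0.0688/0.0310 = 2.2194.
h_ss = 2.2194² = 4.9255 m. (Since h₀ = 3.33 m < h_ss, the level will rise toward this value.)

4.93 m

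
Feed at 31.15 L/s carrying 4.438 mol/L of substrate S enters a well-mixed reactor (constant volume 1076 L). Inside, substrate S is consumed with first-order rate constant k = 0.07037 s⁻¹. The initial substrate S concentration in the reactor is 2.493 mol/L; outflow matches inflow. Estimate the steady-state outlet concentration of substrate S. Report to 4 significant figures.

1.294 mol/L

V dC/dt = Q(C_in − C) − k V C.
Steady state (dC/dt = 0): C_ss = Q C_in/(Q + kV) = C_in/(1 + kV/Q).
C_ss = 31.15·4.438/(31.15 + 0.07037·1076) = 138.244/106.868 = 1.29359 mol/L.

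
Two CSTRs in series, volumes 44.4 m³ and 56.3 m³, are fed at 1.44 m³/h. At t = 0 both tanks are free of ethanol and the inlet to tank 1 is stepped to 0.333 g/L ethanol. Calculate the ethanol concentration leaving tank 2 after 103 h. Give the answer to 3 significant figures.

0.264 g/L

Time constants: τᵢ = Vᵢ/Q for each well-mixed tank.
τ₁ = 44.4/1.44 = 30.833 h; τ₂ = 56.3/1.44 = 39.097 h.
Solving the cascade with C₁(0)=C₂(0)=0 gives C₂(t) = C_in[1 − (τ₁ e^(−t/τ₁) − τ₂ e^(−t/τ₂))/(τ₁ − τ₂)].
At t = 103: e^(−t/τ₁) = 0.035418, e^(−t/τ₂) = 0.071758.
C₂ = 0.333·[1 − (30.833·0.035418 − 39.097·0.071758)/(-8.2639)] = 0.333·0.79265 = 0.26395 g/L.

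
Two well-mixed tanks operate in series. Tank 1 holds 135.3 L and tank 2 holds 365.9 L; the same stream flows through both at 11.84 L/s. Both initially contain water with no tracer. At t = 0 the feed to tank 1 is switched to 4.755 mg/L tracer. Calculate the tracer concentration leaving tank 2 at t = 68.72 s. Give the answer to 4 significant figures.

3.945 mg/L

Species balance on tank i: dCᵢ/dt = (Cᵢ₋₁ − Cᵢ)/τᵢ with τᵢ = Vᵢ/Q.
τ₁ = 135.3/11.84 = 11.4274 s; τ₂ = 365.9/11.84 = 30.9037 s.
Tank 1: C₁ = C_in(1 − e^(−t/τ₁)). Tank 2 (τ₁ ≠ τ₂): C₂ = C_in[1 − (τ₁ e^(−t/τ₁) − τ₂ e^(−t/τ₂))/(τ₁ − τ₂)].
At t = 68.72: e^(−t/τ₁) = 0.00244518, e^(−t/τ₂) = 0.108210.
C₂ = 4.755·[1 − (11.4274·0.00244518 − 30.9037·0.108210)/(-19.4764)] = 4.755·0.829734 = 3.94539 mg/L.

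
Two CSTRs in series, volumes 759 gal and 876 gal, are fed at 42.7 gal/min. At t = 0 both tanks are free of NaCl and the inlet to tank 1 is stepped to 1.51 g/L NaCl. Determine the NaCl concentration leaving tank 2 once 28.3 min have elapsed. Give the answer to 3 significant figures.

Species balance on tank i: dCᵢ/dt = (Cᵢ₋₁ − Cᵢ)/τᵢ with τᵢ = Vᵢ/Q.
τ₁ = 759/42.7 = 17.775 min; τ₂ = 876/42.7 = 20.515 min.
Tank 1: C₁ = C_in(1 − e^(−t/τ₁)). Tank 2 (τ₁ ≠ τ₂): C₂ = C_in[1 − (τ₁ e^(−t/τ₁) − τ₂ e^(−t/τ₂))/(τ₁ − τ₂)].
At t = 28.3: e^(−t/τ₁) = 0.20350, e^(−t/τ₂) = 0.25171.
C₂ = 1.51·[1 − (17.775·0.20350 − 20.515·0.25171)/(-2.7400)] = 1.51·0.43549 = 0.65759 g/L.

0.658 g/L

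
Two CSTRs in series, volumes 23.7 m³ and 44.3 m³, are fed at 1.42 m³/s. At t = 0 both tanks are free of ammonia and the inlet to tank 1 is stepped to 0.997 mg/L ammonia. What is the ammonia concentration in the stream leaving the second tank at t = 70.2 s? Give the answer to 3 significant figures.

Time constants: τᵢ = Vᵢ/Q for each well-mixed tank.
τ₁ = 23.7/1.42 = 16.690 s; τ₂ = 44.3/1.42 = 31.197 s.
Tank 1: C₁ = C_in(1 − e^(−t/τ₁)). Tank 2 (τ₁ ≠ τ₂): C₂ = C_in[1 − (τ₁ e^(−t/τ₁) − τ₂ e^(−t/τ₂))/(τ₁ − τ₂)].
At t = 70.2: e^(−t/τ₁) = 0.014905, e^(−t/τ₂) = 0.10538.
C₂ = 0.997·[1 − (16.690·0.014905 − 31.197·0.10538)/(-14.507)] = 0.997·0.79053 = 0.78816 mg/L.

0.788 mg/L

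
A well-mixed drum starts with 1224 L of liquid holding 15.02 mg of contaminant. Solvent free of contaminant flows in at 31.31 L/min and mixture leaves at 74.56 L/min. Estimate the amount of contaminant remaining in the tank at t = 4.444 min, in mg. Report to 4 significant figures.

11.19 mg

Let m(t) be the amount of contaminant. Volume: V(t) = V₀ + (Q_in − Q_out) t = 1224 − 43.2500 t; V(4.444) = 1031.80 L.
Species balance (pure solvent in): dm/dt = −Q_out · m/V(t).
Separate: dm/m = −Q_out dt/V(t) ⇒ ln(m/m₀) = −(Q_out/(Q_in−Q_out)) ln(V/V₀).
m = m₀ (V₀/V)^(Q_out/(Q_in−Q_out)) = 15.02 × (1224/1031.80)^(-1.72393) = 11.1886 mg.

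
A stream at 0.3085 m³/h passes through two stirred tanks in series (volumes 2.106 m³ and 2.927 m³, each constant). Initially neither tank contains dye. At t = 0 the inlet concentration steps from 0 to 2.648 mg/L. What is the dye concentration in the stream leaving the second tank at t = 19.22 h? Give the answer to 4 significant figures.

Time constants: τᵢ = Vᵢ/Q for each well-mixed tank.
τ₁ = 2.106/0.3085 = 6.82658 h; τ₂ = 2.927/0.3085 = 9.48784 h.
Solving the cascade with C₁(0)=C₂(0)=0 gives C₂(t) = C_in[1 − (τ₁ e^(−t/τ₁) − τ₂ e^(−t/τ₂))/(τ₁ − τ₂)].
At t = 19.22: e^(−t/τ₁) = 0.0598768, e^(−t/τ₂) = 0.131895.
C₂ = 2.648·[1 − (6.82658·0.0598768 − 9.48784·0.131895)/(-2.66126)] = 2.648·0.683367 = 1.80956 mg/L.

1.810 mg/L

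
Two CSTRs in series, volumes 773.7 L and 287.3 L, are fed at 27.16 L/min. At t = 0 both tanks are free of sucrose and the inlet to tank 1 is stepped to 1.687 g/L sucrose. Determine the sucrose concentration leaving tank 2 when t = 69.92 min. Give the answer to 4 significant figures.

1.458 g/L

Each tank obeys Vᵢ dCᵢ/dt = Q(Cᵢ₋₁ − Cᵢ), so τᵢ = Vᵢ/Q.
τ₁ = 773.7/27.16 = 28.4867 min; τ₂ = 287.3/27.16 = 10.5781 min.
Tank 1: C₁ = C_in(1 − e^(−t/τ₁)). Tank 2 (τ₁ ≠ τ₂): C₂ = C_in[1 − (τ₁ e^(−t/τ₁) − τ₂ e^(−t/τ₂))/(τ₁ − τ₂)].
At t = 69.92: e^(−t/τ₁) = 0.0859083, e^(−t/τ₂) = 0.00134695.
C₂ = 1.687·[1 − (28.4867·0.0859083 − 10.5781·0.00134695)/(17.9087)] = 1.687·0.864144 = 1.45781 g/L.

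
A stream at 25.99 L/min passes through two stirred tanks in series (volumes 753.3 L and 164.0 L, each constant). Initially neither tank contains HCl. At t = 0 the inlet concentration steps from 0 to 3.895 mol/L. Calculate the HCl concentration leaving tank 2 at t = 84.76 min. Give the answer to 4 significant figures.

Time constants: τᵢ = Vᵢ/Q for each well-mixed tank.
τ₁ = 753.3/25.99 = 28.9842 min; τ₂ = 164.0/25.99 = 6.31012 min.
Tank 1: C₁ = C_in(1 − e^(−t/τ₁)). Tank 2 (τ₁ ≠ τ₂): C₂ = C_in[1 − (τ₁ e^(−t/τ₁) − τ₂ e^(−t/τ₂))/(τ₁ − τ₂)].
At t = 84.76: e^(−t/τ₁) = 0.0536996, e^(−t/τ₂) = 1.46685e-06.
C₂ = 3.895·[1 − (28.9842·0.0536996 − 6.31012·1.46685e-06)/(22.6741)] = 3.895·0.931356 = 3.62763 mol/L.

3.628 mol/L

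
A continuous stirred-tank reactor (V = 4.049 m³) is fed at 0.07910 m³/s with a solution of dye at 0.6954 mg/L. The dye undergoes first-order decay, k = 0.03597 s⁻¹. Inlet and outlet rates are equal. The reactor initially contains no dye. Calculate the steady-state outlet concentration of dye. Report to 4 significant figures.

Species balance: V dC/dt = Q C_in − Q C − k V C.
Steady state (dC/dt = 0): C_ss = Q C_in/(Q + kV) = C_in/(1 + kV/Q).
C_ss = 0.07910·0.6954/(0.07910 + 0.03597·4.049) = 0.0550061/0.224743 = 0.244752 mg/L.

0.2448 mg/L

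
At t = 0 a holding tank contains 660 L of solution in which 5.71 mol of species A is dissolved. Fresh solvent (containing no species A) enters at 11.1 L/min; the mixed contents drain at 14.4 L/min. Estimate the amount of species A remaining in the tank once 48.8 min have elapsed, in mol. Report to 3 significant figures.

1.68 mol

Let m(t) be the amount of species A. Volume: V(t) = V₀ + (Q_in − Q_out) t = 660 − 3.3000 t; V(48.8) = 498.96 L.
Species balance (pure solvent in): dm/dt = −Q_out · m/V(t).
Separate: dm/m = −Q_out dt/V(t) ⇒ ln(m/m₀) = −(Q_out/(Q_in−Q_out)) ln(V/V₀).
m = m₀ (V₀/V)^(Q_out/(Q_in−Q_out)) = 5.71 × (660/498.96)^(-4.3636) = 1.6848 mol.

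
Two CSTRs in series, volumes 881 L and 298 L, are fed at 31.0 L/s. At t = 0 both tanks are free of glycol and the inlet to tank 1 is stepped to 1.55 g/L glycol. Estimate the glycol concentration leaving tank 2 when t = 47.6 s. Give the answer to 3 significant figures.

1.12 g/L

Each tank obeys Vᵢ dCᵢ/dt = Q(Cᵢ₋₁ − Cᵢ), so τᵢ = Vᵢ/Q.
τ₁ = 881/31.0 = 28.419 s; τ₂ = 298/31.0 = 9.6129 s.
Solving the cascade with C₁(0)=C₂(0)=0 gives C₂(t) = C_in[1 − (τ₁ e^(−t/τ₁) − τ₂ e^(−t/τ₂))/(τ₁ − τ₂)].
At t = 47.6: e^(−t/τ₁) = 0.18732, e^(−t/τ₂) = 0.0070715.
C₂ = 1.55·[1 − (28.419·0.18732 − 9.6129·0.0070715)/(18.806)] = 1.55·0.72054 = 1.1168 g/L.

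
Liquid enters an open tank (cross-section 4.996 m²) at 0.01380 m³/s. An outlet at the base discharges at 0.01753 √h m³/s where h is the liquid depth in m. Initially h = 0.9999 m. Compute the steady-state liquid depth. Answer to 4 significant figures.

A dh/dt = Q_in − 0.01753 √h. Steady state requires inflow = outflow:
Q_in = 0.01753 √h_ss ⇒ √h_ss = 0.01380/0.01753 = 0.787222.
h_ss = 0.787222² = 0.619718 m. (Since h₀ = 0.9999 m > h_ss, the level will fall toward this value.)

0.6197 m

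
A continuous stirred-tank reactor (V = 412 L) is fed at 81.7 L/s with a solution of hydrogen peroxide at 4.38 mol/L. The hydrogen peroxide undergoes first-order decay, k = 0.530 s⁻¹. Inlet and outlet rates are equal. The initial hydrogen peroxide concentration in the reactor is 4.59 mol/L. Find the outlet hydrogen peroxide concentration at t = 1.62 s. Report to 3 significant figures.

2.24 mol/L

Accumulation = in − out − consumed: V dC/dt = Q C_in − Q C − k V C.
This is linear with rate a = Q/V + k = 0.72830 s⁻¹.
C_ss = Q C_in/(Q + kV) = 1.1926 mol/L; C(t) = C_ss + (C₀ − C_ss) e^(−a t).
C(1.62) = 1.1926 + (3.3974)·e^(−0.72830·1.62) = 1.1926 + (3.3974)·0.30733 = 2.2367 mol/L.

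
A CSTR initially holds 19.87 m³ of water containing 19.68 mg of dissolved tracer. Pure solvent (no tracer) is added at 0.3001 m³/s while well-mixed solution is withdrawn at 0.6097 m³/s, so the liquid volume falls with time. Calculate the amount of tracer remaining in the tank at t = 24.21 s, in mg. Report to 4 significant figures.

Total volume: dV/dt = Q_in − Q_out = -0.309600 m³/s, so V(t) = 19.87 − 0.309600 t and V(24.21) = 12.3746 m³.
Solute balance: dm/dt = 0 − Q_out C = −Q_out m/V(t).
dm/m = −Q_out dt/(V₀ − 0.309600 t); integrating gives ln(m/m₀) = −(Q_out/(Q_in−Q_out)) ln(V/V₀).
m = m₀ (V₀/V)^(Q_out/(Q_in−Q_out)) = 19.68 × (19.87/12.3746)^(-1.96932) = 7.74464 mg.

7.745 mg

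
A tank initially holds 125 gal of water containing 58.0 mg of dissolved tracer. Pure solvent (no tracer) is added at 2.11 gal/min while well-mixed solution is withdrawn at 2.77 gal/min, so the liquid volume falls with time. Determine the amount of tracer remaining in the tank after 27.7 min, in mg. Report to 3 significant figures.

Total volume: dV/dt = Q_in − Q_out = -0.66000 gal/min, so V(t) = 125 − 0.66000 t and V(27.7) = 106.72 gal.
No tracer enters, so dm/dt = −Q_out · (m/V).
dm/m = −Q_out dt/(V₀ − 0.66000 t); integrating gives ln(m/m₀) = −(Q_out/(Q_in−Q_out)) ln(V/V₀).
m = m₀ (V₀/V)^(Q_out/(Q_in−Q_out)) = 58.0 × (125/106.72)^(-4.1970) = 29.868 mg.

29.9 mg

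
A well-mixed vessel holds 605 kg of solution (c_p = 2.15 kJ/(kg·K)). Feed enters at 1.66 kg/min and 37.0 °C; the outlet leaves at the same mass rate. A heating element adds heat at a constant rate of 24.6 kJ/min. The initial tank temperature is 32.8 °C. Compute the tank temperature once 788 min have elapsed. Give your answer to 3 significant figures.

42.6 °C

First-law balance (no shaft work): M c_p dT/dt = ṁ c_p (T_in − T) + 24.6.
τ = M/ṁ = 364.46 min; T_ss = T_in + Q̇/(ṁ c_p) = 37.0 + 24.6/(1.66·2.15) = 43.893 °C.
Integrating: T(t) = T_ss + (T₀ − T_ss) e^(−t/τ).
T(788) = 43.893 + (-11.093)·e^(−788/364.46) = 43.893 + (-11.093)·0.11508 = 42.616 °C.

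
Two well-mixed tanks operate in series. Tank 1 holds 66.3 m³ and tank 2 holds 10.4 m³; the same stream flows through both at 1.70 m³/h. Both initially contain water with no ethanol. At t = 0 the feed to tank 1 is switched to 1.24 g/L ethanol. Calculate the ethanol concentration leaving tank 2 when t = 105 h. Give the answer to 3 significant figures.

Each tank obeys Vᵢ dCᵢ/dt = Q(Cᵢ₋₁ − Cᵢ), so τᵢ = Vᵢ/Q.
τ₁ = 66.3/1.70 = 39.000 h; τ₂ = 10.4/1.70 = 6.1176 h.
Solving the cascade with C₁(0)=C₂(0)=0 gives C₂(t) = C_in[1 − (τ₁ e^(−t/τ₁) − τ₂ e^(−t/τ₂))/(τ₁ − τ₂)].
At t = 105: e^(−t/τ₁) = 0.067724, e^(−t/τ₂) = 3.5156e-08.
C₂ = 1.24·[1 − (39.000·0.067724 − 6.1176·3.5156e-08)/(32.882)] = 1.24·0.91968 = 1.1404 g/L.

1.14 g/L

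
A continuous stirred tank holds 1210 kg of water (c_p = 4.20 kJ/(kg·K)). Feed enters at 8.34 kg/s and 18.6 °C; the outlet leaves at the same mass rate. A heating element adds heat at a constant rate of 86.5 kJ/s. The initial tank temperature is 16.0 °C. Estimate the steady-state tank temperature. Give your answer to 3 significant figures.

21.1 °C

First-law balance (no shaft work): M c_p dT/dt = ṁ c_p (T_in − T) + 86.5.
At steady state dT/dt = 0 ⇒ T_ss = T_in + Q̇/(ṁ c_p) = 18.6 + 86.5/(8.34·4.20) = 21.069 °C.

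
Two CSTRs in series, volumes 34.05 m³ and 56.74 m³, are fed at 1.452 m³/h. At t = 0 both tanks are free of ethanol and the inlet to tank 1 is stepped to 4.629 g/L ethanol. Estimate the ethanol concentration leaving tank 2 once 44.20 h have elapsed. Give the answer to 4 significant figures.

Species balance on tank i: dCᵢ/dt = (Cᵢ₋₁ − Cᵢ)/τᵢ with τᵢ = Vᵢ/Q.
τ₁ = 34.05/1.452 = 23.4504 h; τ₂ = 56.74/1.452 = 39.0771 h.
Tank 1: C₁ = C_in(1 − e^(−t/τ₁)). Tank 2 (τ₁ ≠ τ₂): C₂ = C_in[1 − (τ₁ e^(−t/τ₁) − τ₂ e^(−t/τ₂))/(τ₁ − τ₂)].
At t = 44.20: e^(−t/τ₁) = 0.151855, e^(−t/τ₂) = 0.322679.
C₂ = 4.629·[1 − (23.4504·0.151855 − 39.0771·0.322679)/(-15.6267)] = 4.629·0.420971 = 1.94868 g/L.

1.949 g/L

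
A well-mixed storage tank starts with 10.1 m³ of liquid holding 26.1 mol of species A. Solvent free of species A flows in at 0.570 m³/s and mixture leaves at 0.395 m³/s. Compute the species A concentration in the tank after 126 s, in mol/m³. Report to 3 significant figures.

0.0595 mol/m³

Let m(t) be the amount of species A. Volume: V(t) = V₀ + (Q_in − Q_out) t = 10.1 + 0.17500 t; V(126) = 32.150 m³.
No species A enters, so dm/dt = −Q_out · (m/V).
dm/m = −Q_out dt/(V₀ + 0.17500 t); integrating gives ln(m/m₀) = −(Q_out/(Q_in−Q_out)) ln(V/V₀).
m = m₀ (V₀/V)^(Q_out/(Q_in−Q_out)) = 26.1 × (10.1/32.150)^(2.2571) = 1.9126 mol.
C = m/V = 1.9126/32.150 = 0.059489 mol/m³.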